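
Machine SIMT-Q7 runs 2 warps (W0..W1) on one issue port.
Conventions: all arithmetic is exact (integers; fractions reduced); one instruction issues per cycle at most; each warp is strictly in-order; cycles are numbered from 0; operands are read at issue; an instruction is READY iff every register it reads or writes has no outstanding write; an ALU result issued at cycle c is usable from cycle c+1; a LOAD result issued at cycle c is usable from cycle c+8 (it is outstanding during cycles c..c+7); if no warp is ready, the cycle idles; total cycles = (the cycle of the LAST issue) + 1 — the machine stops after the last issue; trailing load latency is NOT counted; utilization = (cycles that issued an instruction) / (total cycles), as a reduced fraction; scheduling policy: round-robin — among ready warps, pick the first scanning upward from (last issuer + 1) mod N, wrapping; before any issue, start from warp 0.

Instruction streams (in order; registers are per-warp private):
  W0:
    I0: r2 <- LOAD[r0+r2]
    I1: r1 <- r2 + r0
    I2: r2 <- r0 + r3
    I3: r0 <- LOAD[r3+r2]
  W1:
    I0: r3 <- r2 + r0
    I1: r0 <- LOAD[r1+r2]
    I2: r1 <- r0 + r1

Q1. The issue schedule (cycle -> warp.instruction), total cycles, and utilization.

cycle 0: W0.I0
cycle 1: W1.I0
cycle 2: W1.I1
cycle 3: idle
cycle 4: idle
cycle 5: idle
cycle 6: idle
cycle 7: idle
cycle 8: W0.I1
cycle 9: W0.I2
cycle 10: W1.I2
cycle 11: W0.I3

Answer: 12 cycles, utilization 7/12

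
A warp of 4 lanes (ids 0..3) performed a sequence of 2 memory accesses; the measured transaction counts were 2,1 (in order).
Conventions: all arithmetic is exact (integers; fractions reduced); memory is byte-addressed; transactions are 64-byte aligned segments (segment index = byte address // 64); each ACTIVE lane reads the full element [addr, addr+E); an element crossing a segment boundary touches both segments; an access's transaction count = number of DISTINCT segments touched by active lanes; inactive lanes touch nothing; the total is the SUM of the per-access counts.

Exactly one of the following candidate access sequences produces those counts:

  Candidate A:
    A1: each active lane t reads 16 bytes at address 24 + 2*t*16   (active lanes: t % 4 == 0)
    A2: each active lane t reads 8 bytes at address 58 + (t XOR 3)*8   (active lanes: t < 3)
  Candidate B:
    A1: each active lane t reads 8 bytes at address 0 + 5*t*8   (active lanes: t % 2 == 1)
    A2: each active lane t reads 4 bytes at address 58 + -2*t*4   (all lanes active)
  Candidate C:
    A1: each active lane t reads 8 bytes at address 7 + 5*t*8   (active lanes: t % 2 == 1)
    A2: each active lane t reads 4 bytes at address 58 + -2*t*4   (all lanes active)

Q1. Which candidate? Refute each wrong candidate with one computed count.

A: A1 gives 1 transaction, not 2
C: A1 gives 3 transactions, not 2
B: all counts match (2,1)

Answer: B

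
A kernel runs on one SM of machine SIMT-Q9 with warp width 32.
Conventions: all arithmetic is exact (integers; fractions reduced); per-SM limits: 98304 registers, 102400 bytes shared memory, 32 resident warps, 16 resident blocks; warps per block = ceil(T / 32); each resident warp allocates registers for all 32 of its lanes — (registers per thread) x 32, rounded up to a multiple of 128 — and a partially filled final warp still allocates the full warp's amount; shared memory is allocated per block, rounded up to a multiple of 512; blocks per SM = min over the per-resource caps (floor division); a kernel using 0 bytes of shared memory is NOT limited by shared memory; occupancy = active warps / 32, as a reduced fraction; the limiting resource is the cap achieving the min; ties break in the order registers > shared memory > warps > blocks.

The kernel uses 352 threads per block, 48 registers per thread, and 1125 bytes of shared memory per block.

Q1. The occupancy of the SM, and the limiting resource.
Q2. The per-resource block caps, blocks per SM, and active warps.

Answer: occupancy 11/16, limited by warps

registers: 5 blocks
shared memory: 66 blocks
warps: 2 blocks
blocks: 16 blocks

Answer: 2 blocks, 22 active warps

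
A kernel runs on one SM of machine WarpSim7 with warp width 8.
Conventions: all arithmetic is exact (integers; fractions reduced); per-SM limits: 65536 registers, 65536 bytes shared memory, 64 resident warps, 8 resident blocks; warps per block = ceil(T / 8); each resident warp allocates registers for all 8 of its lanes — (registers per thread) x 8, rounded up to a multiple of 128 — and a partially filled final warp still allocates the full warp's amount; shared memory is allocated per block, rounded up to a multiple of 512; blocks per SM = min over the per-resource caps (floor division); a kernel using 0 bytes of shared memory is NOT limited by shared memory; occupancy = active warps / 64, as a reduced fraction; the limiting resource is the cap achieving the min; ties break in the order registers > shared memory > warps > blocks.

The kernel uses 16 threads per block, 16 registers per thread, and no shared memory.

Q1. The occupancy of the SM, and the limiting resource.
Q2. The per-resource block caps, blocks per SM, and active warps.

Answer: occupancy 1/4, limited by blocks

registers: 256 blocks
shared memory: no limit (kernel uses none)
warps: 32 blocks
blocks: 8 blocks

Answer: 8 blocks, 16 active warps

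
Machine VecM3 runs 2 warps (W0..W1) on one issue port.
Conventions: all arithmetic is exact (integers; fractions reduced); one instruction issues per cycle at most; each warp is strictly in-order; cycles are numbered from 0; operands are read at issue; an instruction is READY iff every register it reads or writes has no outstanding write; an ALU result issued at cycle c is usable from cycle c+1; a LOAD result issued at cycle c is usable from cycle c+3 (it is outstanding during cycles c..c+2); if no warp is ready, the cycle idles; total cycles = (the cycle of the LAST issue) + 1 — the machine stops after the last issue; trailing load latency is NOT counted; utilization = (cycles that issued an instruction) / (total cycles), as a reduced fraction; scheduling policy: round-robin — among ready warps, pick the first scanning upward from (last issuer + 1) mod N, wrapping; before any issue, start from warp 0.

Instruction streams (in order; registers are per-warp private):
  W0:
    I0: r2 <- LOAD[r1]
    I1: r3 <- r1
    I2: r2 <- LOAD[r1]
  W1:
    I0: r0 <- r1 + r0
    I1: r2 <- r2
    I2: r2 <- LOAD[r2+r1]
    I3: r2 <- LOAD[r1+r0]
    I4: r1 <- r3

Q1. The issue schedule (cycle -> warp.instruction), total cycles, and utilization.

cycle 0: W0.I0
cycle 1: W1.I0
cycle 2: W0.I1
cycle 3: W1.I1
cycle 4: W0.I2
cycle 5: W1.I2
cycle 6: idle
cycle 7: idle
cycle 8: W1.I3
cycle 9: W1.I4

Answer: 10 cycles, utilization 4/5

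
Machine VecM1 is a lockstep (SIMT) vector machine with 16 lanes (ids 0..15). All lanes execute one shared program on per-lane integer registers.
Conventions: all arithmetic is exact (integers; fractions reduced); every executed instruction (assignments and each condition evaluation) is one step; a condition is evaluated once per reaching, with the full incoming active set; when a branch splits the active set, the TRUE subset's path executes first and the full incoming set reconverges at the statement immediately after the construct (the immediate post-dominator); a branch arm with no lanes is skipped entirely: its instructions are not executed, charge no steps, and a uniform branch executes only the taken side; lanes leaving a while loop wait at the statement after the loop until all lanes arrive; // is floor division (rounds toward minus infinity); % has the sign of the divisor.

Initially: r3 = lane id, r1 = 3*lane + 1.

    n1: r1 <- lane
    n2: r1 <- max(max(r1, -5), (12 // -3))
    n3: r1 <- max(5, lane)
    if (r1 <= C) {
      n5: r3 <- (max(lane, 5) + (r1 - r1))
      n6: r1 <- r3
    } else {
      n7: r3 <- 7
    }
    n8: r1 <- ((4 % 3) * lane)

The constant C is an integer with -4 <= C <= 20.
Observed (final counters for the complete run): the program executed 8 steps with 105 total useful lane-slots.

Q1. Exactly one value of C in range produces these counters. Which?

Answer: C = 8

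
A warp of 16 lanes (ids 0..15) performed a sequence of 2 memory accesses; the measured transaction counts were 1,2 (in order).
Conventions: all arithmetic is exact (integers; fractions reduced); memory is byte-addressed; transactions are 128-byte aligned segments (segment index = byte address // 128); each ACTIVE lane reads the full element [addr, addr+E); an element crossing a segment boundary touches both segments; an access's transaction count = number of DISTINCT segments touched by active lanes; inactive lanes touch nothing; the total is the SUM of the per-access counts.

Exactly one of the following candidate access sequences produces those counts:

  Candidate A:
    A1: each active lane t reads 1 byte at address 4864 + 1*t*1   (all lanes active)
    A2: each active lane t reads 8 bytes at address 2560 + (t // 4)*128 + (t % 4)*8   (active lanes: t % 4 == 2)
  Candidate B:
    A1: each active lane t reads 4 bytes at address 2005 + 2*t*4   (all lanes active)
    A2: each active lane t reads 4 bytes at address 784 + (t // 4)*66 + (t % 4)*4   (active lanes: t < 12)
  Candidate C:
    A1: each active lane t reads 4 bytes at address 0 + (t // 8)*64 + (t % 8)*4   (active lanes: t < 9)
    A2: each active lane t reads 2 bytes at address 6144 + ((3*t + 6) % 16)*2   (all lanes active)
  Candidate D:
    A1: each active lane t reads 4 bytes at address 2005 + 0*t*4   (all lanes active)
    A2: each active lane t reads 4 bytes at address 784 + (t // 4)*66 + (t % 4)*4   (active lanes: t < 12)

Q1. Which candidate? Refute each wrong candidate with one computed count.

A: A2 gives 4 transactions, not 2
B: A1 gives 2 transactions, not 1
C: A2 gives 1 transaction, not 2
D: all counts match (1,2)

Answer: D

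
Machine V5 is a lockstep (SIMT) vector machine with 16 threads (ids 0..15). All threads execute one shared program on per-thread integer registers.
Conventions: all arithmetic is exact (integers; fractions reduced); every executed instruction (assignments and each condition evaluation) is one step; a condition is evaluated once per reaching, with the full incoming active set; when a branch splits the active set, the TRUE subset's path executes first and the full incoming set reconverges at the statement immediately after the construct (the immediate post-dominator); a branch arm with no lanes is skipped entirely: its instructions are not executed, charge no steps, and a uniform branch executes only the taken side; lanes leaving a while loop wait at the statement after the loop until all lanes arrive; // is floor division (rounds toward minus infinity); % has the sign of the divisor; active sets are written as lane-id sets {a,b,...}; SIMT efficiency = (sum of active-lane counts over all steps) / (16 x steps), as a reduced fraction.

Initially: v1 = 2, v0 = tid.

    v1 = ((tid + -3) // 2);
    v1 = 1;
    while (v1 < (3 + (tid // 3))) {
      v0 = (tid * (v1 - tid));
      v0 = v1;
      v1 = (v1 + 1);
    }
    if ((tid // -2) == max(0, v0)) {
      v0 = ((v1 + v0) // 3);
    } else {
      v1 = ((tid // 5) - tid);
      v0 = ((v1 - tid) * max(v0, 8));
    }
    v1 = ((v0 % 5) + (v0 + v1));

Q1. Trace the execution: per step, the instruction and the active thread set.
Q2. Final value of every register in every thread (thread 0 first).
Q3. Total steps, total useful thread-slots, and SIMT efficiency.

step 0: v1 <- ((tid + -3) // 2)      {0,1,2,3,4,5,6,7,8,9,10,11,12,13,14,15}
step 1: v1 <- 1                      {0,1,2,3,4,5,6,7,8,9,10,11,12,13,14,15}
step 2: eval (v1 < (3 + (tid // 3))) {0,1,2,3,4,5,6,7,8,9,10,11,12,13,14,15}
step 3: v0 <- (tid * (v1 - tid))     {0,1,2,3,4,5,6,7,8,9,10,11,12,13,14,15}
step 4: v0 <- v1                     {0,1,2,3,4,5,6,7,8,9,10,11,12,13,14,15}
step 5: v1 <- (v1 + 1)               {0,1,2,3,4,5,6,7,8,9,10,11,12,13,14,15}
step 6: eval (v1 < (3 + (tid // 3))) {0,1,2,3,4,5,6,7,8,9,10,11,12,13,14,15}
step 7: v0 <- (tid * (v1 - tid))     {0,1,2,3,4,5,6,7,8,9,10,11,12,13,14,15}
step 8: v0 <- v1                     {0,1,2,3,4,5,6,7,8,9,10,11,12,13,14,15}
step 9: v1 <- (v1 + 1)               {0,1,2,3,4,5,6,7,8,9,10,11,12,13,14,15}
step 10: eval (v1 < (3 + (tid // 3))) {0,1,2,3,4,5,6,7,8,9,10,11,12,13,14,15}
step 11: v0 <- (tid * (v1 - tid))     {3,4,5,6,7,8,9,10,11,12,13,14,15}
step 12: v0 <- v1                     {3,4,5,6,7,8,9,10,11,12,13,14,15}
step 13: v1 <- (v1 + 1)               {3,4,5,6,7,8,9,10,11,12,13,14,15}
step 14: eval (v1 < (3 + (tid // 3))) {3,4,5,6,7,8,9,10,11,12,13,14,15}
step 15: v0 <- (tid * (v1 - tid))     {6,7,8,9,10,11,12,13,14,15}
step 16: v0 <- v1                     {6,7,8,9,10,11,12,13,14,15}
step 17: v1 <- (v1 + 1)               {6,7,8,9,10,11,12,13,14,15}
step 18: eval (v1 < (3 + (tid // 3))) {6,7,8,9,10,11,12,13,14,15}
step 19: v0 <- (tid * (v1 - tid))     {9,10,11,12,13,14,15}
step 20: v0 <- v1                     {9,10,11,12,13,14,15}
step 21: v1 <- (v1 + 1)               {9,10,11,12,13,14,15}
step 22: eval (v1 < (3 + (tid // 3))) {9,10,11,12,13,14,15}
step 23: v0 <- (tid * (v1 - tid))     {12,13,14,15}
step 24: v0 <- v1                     {12,13,14,15}
step 25: v1 <- (v1 + 1)               {12,13,14,15}
step 26: eval (v1 < (3 + (tid // 3))) {12,13,14,15}
step 27: v0 <- (tid * (v1 - tid))     {15}
step 28: v0 <- v1                     {15}
step 29: v1 <- (v1 + 1)               {15}
step 30: eval (v1 < (3 + (tid // 3))) {15}
step 31: eval ((tid // -2) == max(0, v0)) {0,1,2,3,4,5,6,7,8,9,10,11,12,13,14,15}
step 32: v1 <- ((tid // 5) - tid)     {0,1,2,3,4,5,6,7,8,9,10,11,12,13,14,15}
step 33: v0 <- ((v1 - tid) * max(v0, 8)) {0,1,2,3,4,5,6,7,8,9,10,11,12,13,14,15}
step 34: v1 <- ((v0 % 5) + (v0 + v1)) {0,1,2,3,4,5,6,7,8,9,10,11,12,13,14,15}

Answer: 35 steps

v1: 0,-13,-31,-49,-67,-73,-91,-109,-127,-140,-151,-169,-182,-200,-218,-224
v0: 0,-16,-32,-48,-64,-72,-88,-104,-120,-136,-144,-160,-176,-192,-208,-216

steps = 35; useful = 380; efficiency = 380/560 = 19/28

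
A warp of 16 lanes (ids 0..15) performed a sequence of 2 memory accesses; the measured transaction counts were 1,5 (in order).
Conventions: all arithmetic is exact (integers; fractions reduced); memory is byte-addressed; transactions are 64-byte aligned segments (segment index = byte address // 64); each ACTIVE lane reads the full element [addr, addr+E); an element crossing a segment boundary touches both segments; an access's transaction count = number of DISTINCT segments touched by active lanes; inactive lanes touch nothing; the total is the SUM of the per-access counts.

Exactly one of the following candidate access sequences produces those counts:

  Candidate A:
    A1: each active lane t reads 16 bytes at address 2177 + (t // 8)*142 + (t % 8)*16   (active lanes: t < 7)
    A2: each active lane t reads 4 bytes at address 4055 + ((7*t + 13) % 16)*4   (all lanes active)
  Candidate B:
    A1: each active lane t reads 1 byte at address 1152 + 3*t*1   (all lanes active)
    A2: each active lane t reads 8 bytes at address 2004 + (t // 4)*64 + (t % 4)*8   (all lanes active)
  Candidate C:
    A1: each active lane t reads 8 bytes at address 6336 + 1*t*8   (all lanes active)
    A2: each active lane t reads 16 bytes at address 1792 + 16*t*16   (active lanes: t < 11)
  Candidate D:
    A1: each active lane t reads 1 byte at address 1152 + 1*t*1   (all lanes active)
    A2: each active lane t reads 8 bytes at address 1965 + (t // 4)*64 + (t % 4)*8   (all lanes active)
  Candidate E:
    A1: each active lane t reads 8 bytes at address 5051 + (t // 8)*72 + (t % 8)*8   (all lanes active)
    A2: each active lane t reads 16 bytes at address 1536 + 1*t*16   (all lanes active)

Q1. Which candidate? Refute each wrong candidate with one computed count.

A: A1 gives 2 transactions, not 1
B: A2 gives 4 transactions, not 5
C: A1 gives 2 transactions, not 1
E: A1 gives 4 transactions, not 1
D: all counts match (1,5)

Answer: D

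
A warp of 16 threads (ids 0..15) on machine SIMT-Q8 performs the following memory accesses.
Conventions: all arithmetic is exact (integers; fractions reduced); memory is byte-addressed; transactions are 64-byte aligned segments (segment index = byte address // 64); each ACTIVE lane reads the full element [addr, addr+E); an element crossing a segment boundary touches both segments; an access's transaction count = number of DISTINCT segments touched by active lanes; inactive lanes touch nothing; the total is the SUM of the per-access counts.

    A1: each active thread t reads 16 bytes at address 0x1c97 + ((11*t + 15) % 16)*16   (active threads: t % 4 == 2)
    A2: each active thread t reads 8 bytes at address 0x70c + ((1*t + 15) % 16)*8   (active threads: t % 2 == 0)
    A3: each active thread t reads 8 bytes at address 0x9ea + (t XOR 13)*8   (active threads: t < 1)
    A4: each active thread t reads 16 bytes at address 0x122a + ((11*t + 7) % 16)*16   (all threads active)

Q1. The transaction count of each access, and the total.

A1: 4 transactions
A2: 3 transactions
A3: 1 transaction
A4: 5 transactions

Answer: 4,3,1,5; total 13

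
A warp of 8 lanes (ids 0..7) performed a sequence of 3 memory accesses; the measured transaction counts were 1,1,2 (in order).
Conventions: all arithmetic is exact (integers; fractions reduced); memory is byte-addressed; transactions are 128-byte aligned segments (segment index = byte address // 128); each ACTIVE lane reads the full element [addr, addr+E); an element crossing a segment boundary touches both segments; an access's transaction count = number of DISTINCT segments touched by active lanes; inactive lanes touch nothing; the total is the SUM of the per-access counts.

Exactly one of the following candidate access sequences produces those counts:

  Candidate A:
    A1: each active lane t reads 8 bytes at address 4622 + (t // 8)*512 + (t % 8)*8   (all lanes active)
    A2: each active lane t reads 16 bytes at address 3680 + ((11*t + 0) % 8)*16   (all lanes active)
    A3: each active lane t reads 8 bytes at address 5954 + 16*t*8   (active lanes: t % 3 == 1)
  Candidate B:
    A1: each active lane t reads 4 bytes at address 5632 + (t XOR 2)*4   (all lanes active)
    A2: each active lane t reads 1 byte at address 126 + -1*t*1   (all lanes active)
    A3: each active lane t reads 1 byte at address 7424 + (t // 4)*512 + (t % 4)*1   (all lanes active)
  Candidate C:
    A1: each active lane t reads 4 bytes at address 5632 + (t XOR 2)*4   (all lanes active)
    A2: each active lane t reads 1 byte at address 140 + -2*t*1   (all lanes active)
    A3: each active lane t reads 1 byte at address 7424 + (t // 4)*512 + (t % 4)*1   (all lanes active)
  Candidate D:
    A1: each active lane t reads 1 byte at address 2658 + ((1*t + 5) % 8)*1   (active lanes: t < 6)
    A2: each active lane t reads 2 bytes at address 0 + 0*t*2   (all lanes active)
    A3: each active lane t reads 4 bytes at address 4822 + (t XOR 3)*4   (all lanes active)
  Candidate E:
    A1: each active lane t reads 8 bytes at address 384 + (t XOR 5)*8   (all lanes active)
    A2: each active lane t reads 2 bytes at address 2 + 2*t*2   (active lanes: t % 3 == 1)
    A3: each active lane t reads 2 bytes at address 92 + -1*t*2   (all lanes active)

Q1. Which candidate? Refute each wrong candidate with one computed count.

A: A2 gives 2 transactions, not 1
C: A2 gives 2 transactions, not 1
D: A3 gives 1 transaction, not 2
E: A3 gives 1 transaction, not 2
B: all counts match (1,1,2)

Answer: B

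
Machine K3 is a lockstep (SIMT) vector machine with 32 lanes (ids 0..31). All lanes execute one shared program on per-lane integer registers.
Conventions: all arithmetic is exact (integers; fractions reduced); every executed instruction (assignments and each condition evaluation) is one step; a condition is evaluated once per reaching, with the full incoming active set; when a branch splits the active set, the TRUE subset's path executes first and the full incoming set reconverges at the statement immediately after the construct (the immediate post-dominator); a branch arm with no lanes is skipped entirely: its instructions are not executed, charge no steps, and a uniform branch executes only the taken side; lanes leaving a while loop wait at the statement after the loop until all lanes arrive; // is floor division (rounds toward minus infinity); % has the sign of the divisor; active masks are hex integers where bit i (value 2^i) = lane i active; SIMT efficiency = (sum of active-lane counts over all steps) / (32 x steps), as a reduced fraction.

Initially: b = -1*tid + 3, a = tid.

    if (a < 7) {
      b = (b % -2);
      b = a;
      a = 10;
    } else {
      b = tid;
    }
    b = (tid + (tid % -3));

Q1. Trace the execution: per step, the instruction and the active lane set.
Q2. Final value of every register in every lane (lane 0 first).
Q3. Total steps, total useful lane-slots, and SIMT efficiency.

step 0: eval (a < 7)                 0xffffffff
step 1: b <- (b % -2)                0x0000007f
step 2: b <- a                       0x0000007f
step 3: a <- 10                      0x0000007f
step 4: b <- tid                     0xffffff80
step 5: b <- (tid + (tid % -3))      0xffffffff

Answer: 6 steps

b: 0,-1,1,3,2,4,6,5,7,9,8,10,12,11,13,15,14,16,18,17,19,21,20,22,24,23,25,27,26,28,30,29
a: 10,10,10,10,10,10,10,7,8,9,10,11,12,13,14,15,16,17,18,19,20,21,22,23,24,25,26,27,28,29,30,31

steps = 6; useful = 110; efficiency = 110/192 = 55/96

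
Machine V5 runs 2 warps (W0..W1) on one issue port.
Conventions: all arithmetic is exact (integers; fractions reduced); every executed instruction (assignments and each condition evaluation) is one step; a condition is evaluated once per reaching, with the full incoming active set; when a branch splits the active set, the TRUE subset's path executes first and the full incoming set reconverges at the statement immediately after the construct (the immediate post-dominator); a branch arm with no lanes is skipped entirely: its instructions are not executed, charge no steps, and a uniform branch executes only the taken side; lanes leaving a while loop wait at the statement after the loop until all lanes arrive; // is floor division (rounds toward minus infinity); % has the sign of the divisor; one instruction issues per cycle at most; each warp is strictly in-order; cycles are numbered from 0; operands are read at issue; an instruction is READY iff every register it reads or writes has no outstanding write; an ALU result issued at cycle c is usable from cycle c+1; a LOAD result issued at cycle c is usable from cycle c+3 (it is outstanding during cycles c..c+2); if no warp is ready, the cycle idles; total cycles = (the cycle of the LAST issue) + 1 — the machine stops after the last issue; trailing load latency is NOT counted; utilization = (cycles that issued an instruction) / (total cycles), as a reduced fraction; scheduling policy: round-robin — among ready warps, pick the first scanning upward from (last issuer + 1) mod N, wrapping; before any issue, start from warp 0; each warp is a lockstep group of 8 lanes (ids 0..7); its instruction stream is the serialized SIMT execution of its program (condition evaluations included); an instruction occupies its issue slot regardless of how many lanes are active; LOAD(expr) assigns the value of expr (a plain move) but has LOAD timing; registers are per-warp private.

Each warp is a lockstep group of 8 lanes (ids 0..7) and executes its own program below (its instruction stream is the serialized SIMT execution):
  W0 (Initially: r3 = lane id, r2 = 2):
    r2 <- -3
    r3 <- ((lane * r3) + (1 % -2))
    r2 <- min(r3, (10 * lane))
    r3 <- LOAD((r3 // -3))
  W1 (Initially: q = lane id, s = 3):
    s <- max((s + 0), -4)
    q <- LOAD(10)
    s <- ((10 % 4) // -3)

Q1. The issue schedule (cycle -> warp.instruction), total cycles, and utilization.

cycle 0: W0.I0
cycle 1: W1.I0
cycle 2: W0.I1
cycle 3: W1.I1
cycle 4: W0.I2
cycle 5: W1.I2
cycle 6: W0.I3

Answer: 7 cycles, utilization 1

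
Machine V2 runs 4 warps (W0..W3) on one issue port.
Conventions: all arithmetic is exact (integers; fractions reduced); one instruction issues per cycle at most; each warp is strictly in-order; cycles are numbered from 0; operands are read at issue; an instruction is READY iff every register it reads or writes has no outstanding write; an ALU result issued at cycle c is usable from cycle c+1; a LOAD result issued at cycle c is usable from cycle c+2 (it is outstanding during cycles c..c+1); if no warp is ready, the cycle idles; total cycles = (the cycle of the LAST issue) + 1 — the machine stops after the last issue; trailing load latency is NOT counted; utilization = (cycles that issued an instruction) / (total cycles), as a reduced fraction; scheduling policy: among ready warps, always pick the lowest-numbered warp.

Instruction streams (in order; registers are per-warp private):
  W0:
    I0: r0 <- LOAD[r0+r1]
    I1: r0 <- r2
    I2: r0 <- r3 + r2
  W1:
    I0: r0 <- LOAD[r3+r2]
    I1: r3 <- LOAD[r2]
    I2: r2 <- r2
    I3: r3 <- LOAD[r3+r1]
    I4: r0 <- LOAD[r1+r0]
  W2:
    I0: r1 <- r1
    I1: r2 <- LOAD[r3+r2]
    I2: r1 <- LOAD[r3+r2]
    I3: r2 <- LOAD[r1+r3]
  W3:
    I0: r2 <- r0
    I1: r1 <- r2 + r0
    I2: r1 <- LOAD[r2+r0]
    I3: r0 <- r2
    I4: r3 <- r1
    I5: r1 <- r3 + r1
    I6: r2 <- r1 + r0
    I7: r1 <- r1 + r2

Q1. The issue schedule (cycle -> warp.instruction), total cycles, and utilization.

cycle 0: W0.I0
cycle 1: W1.I0
cycle 2: W0.I1
cycle 3: W0.I2
cycle 4: W1.I1
cycle 5: W1.I2
cycle 6: W1.I3
cycle 7: W1.I4
cycle 8: W2.I0
cycle 9: W2.I1
cycle 10: W3.I0
cycle 11: W2.I2
cycle 12: W3.I1
cycle 13: W2.I3
cycle 14: W3.I2
cycle 15: W3.I3
cycle 16: W3.I4
cycle 17: W3.I5
cycle 18: W3.I6
cycle 19: W3.I7

Answer: 20 cycles, utilization 1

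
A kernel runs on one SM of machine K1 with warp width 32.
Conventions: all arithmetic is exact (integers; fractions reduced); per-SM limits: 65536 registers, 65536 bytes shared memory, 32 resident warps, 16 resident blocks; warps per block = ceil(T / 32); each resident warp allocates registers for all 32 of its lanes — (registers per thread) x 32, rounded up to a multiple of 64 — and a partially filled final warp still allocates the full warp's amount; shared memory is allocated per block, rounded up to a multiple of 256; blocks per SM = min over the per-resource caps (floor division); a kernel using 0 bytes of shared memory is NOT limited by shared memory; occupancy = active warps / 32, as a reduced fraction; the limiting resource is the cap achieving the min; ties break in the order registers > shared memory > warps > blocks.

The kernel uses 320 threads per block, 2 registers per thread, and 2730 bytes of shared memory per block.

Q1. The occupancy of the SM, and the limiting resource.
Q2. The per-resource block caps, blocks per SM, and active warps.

Answer: occupancy 15/16, limited by warps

registers: 102 blocks
shared memory: 23 blocks
warps: 3 blocks
blocks: 16 blocks

Answer: 3 blocks, 30 active warps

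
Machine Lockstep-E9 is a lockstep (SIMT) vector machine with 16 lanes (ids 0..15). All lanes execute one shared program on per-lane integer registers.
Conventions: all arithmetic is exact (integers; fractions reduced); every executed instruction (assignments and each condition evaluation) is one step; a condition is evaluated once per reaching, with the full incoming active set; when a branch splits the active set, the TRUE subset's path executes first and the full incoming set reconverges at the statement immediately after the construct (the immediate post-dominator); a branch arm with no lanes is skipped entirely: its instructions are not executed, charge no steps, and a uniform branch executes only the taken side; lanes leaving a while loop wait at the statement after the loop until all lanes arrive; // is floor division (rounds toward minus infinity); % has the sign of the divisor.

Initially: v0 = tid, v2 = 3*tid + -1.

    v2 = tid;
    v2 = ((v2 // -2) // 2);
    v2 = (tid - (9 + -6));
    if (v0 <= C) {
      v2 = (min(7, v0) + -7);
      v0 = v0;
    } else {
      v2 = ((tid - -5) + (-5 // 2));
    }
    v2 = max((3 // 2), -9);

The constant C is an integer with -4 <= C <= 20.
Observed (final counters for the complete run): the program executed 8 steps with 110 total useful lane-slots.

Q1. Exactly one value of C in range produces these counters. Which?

Answer: C = 13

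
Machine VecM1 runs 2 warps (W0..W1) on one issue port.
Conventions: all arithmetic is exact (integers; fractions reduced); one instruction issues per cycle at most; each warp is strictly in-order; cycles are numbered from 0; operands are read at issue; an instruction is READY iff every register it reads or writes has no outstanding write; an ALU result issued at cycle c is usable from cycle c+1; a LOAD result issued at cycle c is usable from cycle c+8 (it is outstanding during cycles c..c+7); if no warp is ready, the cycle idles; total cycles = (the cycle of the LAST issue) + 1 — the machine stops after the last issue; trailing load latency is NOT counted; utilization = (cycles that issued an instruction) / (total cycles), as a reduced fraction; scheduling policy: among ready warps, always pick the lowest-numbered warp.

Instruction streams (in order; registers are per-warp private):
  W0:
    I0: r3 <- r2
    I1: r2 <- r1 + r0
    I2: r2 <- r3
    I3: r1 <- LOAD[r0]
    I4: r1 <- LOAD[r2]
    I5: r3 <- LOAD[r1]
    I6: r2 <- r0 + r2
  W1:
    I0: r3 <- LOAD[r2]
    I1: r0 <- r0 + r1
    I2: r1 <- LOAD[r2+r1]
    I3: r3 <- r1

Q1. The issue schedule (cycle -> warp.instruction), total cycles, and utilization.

cycle 0: W0.I0
cycle 1: W0.I1
cycle 2: W0.I2
cycle 3: W0.I3
cycle 4: W1.I0
cycle 5: W1.I1
cycle 6: W1.I2
cycle 7: idle
cycle 8: idle
cycle 9: idle
cycle 10: idle
cycle 11: W0.I4
cycle 12: idle
cycle 13: idle
cycle 14: W1.I3
cycle 15: idle
cycle 16: idle
cycle 17: idle
cycle 18: idle
cycle 19: W0.I5
cycle 20: W0.I6

Answer: 21 cycles, utilization 11/21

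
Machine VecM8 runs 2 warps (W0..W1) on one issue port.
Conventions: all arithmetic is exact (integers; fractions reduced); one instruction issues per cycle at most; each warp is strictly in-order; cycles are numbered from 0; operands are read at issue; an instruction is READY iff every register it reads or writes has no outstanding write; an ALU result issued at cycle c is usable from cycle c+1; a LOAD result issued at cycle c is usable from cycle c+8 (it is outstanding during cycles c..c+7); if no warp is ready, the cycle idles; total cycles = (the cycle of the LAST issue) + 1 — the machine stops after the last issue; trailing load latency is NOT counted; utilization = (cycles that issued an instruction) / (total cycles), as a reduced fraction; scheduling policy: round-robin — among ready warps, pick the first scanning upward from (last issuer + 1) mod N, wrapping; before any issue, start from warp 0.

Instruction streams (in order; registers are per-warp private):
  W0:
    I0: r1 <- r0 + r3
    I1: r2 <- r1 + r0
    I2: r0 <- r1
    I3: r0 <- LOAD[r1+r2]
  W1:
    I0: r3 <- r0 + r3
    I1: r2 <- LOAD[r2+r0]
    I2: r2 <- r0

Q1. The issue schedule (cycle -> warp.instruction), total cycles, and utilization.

cycle 0: W0.I0
cycle 1: W1.I0
cycle 2: W0.I1
cycle 3: W1.I1
cycle 4: W0.I2
cycle 5: W0.I3
cycle 6: idle
cycle 7: idle
cycle 8: idle
cycle 9: idle
cycle 10: idle
cycle 11: W1.I2

Answer: 12 cycles, utilization 7/12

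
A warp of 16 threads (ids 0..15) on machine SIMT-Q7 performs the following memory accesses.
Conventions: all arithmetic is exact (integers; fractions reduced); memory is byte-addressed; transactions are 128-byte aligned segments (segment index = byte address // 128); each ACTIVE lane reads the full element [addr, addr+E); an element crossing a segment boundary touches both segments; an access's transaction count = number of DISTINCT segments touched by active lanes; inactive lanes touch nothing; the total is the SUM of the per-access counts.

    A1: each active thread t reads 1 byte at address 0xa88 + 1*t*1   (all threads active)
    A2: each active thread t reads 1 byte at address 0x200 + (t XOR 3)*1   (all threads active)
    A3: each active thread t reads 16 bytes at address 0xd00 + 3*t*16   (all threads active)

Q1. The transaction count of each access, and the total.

A1: 1 transaction
A2: 1 transaction
A3: 6 transactions

Answer: 1,1,6; total 8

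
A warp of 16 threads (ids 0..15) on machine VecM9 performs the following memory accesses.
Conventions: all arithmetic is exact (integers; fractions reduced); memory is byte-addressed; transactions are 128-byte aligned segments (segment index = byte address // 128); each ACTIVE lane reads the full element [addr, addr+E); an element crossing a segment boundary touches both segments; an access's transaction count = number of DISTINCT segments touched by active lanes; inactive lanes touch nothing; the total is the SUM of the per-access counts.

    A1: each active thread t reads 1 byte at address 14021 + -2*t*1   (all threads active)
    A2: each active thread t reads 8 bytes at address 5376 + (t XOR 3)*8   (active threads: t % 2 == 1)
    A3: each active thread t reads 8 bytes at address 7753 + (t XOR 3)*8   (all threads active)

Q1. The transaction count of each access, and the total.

A1: 1 transaction
A2: 1 transaction
A3: 2 transactions

Answer: 1,1,2; total 4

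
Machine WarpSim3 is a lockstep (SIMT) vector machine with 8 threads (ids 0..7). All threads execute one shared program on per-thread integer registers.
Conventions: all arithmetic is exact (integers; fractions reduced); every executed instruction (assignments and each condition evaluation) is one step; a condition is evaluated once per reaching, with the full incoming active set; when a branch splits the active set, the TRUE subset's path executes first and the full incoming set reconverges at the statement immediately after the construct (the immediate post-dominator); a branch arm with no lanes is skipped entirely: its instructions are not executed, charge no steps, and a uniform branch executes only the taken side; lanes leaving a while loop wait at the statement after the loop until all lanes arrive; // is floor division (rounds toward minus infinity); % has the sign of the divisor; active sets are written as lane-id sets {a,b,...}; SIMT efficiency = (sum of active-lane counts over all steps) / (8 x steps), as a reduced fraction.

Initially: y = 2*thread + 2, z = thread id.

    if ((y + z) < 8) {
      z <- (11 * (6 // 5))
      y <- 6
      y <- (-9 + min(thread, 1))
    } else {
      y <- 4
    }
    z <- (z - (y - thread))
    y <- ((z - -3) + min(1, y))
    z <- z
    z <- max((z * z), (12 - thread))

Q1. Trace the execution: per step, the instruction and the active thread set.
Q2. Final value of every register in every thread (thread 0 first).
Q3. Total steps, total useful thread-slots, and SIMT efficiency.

step 0: eval ((y + z) < 8)           {0,1,2,3,4,5,6,7}
step 1: z <- (11 * (6 // 5))         {0,1}
step 2: y <- 6                       {0,1}
step 3: y <- (-9 + min(thread, 1))   {0,1}
step 4: y <- 4                       {2,3,4,5,6,7}
step 5: z <- (z - (y - thread))      {0,1,2,3,4,5,6,7}
step 6: y <- ((z - -3) + min(1, y))  {0,1,2,3,4,5,6,7}
step 7: z <- z                       {0,1,2,3,4,5,6,7}
step 8: z <- max((z * z), (12 - thread)) {0,1,2,3,4,5,6,7}

Answer: 9 steps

y: 14,15,4,6,8,10,12,14
z: 400,400,10,9,16,36,64,100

steps = 9; useful = 52; efficiency = 52/72 = 13/18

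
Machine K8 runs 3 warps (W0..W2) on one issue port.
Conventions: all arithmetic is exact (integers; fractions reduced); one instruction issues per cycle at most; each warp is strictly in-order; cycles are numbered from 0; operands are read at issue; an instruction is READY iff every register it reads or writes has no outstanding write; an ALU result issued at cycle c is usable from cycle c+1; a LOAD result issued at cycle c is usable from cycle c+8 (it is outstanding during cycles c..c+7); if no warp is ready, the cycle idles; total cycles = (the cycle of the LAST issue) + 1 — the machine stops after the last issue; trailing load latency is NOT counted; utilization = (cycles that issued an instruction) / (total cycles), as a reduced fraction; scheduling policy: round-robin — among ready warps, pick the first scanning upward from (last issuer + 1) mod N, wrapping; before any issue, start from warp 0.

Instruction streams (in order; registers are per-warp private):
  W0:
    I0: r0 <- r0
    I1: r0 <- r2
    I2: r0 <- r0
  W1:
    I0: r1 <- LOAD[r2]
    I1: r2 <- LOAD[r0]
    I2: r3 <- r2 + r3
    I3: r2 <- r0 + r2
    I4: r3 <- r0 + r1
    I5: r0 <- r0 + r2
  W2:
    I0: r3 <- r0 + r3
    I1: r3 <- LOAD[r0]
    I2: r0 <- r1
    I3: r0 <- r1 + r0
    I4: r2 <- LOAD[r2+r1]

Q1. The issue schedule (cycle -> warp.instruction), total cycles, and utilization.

cycle 0: W0.I0
cycle 1: W1.I0
cycle 2: W2.I0
cycle 3: W0.I1
cycle 4: W1.I1
cycle 5: W2.I1
cycle 6: W0.I2
cycle 7: W2.I2
cycle 8: W2.I3
cycle 9: W2.I4
cycle 10: idle
cycle 11: idle
cycle 12: W1.I2
cycle 13: W1.I3
cycle 14: W1.I4
cycle 15: W1.I5

Answer: 16 cycles, utilization 7/8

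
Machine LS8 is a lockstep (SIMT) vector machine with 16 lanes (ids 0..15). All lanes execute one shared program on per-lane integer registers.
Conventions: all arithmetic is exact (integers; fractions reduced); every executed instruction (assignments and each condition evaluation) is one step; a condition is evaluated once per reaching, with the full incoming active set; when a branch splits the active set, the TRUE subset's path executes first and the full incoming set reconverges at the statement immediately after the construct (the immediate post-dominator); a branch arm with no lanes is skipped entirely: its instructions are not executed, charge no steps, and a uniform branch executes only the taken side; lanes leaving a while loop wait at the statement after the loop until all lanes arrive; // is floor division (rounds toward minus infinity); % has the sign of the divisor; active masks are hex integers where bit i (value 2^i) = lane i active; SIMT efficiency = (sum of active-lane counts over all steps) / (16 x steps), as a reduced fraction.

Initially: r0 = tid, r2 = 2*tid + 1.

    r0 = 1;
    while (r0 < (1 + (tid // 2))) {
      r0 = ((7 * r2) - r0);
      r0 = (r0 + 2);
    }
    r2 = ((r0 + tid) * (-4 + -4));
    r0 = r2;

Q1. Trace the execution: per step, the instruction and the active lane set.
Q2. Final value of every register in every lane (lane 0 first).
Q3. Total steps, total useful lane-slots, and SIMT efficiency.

step 0: r0 <- 1                      0xffff
step 1: eval (r0 < (1 + (tid // 2))) 0xffff
step 2: r0 <- ((7 * r2) - r0)        0xfffc
step 3: r0 <- (r0 + 2)               0xfffc
step 4: eval (r0 < (1 + (tid // 2))) 0xfffc
step 5: r2 <- ((r0 + tid) * (-4 + -4)) 0xffff
step 6: r0 <- r2                     0xffff

Answer: 7 steps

r0: -8,-16,-304,-424,-544,-664,-784,-904,-1024,-1144,-1264,-1384,-1504,-1624,-1744,-1864
r2: -8,-16,-304,-424,-544,-664,-784,-904,-1024,-1144,-1264,-1384,-1504,-1624,-1744,-1864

steps = 7; useful = 106; efficiency = 106/112 = 53/56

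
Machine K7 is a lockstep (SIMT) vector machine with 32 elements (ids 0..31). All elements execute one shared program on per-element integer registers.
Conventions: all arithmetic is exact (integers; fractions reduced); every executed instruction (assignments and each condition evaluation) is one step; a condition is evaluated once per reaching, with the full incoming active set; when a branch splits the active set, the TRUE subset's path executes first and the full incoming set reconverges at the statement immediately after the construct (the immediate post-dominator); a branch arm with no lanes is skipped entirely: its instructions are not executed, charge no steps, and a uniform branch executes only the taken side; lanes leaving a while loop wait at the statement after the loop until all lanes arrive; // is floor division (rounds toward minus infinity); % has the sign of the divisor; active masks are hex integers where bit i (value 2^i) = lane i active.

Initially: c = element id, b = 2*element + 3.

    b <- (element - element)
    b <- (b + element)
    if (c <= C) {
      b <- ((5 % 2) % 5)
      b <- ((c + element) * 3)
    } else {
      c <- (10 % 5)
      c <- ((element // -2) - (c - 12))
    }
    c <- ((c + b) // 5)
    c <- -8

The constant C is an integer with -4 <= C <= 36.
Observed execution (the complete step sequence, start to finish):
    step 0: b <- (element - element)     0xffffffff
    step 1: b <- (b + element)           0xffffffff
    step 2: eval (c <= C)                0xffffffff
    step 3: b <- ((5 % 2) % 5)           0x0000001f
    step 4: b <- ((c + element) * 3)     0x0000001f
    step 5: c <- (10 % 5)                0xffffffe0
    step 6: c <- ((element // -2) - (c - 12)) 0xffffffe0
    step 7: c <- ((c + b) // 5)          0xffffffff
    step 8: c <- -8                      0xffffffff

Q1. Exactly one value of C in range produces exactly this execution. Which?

Answer: C = 4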